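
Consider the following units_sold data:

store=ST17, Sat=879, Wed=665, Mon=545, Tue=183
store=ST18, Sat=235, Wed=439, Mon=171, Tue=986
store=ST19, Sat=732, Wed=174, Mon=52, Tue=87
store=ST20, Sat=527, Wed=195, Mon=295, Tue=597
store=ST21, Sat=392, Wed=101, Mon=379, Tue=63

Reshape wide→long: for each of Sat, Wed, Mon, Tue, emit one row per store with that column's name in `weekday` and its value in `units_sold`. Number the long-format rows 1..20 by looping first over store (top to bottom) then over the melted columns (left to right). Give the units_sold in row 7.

20 rows total (5 × 4). Row 7: index ⌊(7-1)/4⌋ = 1 into store → ST18; (7-1) mod 4 = 2 into the melted columns → Mon.
So row 7 is (ST18, Mon, 171); units_sold = 171.

171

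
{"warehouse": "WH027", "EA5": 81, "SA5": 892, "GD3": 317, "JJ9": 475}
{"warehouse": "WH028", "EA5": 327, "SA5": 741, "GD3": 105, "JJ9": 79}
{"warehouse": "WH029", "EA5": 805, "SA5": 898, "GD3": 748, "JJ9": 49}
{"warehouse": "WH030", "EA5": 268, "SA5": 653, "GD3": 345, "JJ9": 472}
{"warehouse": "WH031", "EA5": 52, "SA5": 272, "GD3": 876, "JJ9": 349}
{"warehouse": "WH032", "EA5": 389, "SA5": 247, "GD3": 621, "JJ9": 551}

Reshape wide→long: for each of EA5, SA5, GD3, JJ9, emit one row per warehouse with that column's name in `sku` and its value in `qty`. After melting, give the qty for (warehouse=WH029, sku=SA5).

898

Unpivoting turns each (warehouse, wide-column) pair into one long row.
The wide cell at row WH029, column SA5 holds 898, so the long row (WH029, SA5) has qty=898.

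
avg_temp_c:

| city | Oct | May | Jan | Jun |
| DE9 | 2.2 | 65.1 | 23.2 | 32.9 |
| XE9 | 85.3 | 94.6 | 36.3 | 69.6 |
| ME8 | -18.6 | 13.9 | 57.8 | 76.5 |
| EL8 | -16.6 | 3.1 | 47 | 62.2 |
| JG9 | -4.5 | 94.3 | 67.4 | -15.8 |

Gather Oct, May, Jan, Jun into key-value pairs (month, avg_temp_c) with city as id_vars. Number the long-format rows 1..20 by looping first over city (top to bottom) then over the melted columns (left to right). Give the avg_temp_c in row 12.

20 rows total (5 × 4). Row 12: index ⌊(12-1)/4⌋ = 2 into city → ME8; (12-1) mod 4 = 3 into the melted columns → Jun.
So row 12 is (ME8, Jun, 76.5); avg_temp_c = 76.5.

76.5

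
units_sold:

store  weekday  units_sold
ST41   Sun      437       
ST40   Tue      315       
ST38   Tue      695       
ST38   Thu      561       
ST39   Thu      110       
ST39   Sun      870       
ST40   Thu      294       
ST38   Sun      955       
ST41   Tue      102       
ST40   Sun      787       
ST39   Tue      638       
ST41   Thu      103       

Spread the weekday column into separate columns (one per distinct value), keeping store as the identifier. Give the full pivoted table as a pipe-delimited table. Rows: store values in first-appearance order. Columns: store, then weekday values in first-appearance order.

| store | Sun | Tue | Thu |
| ST41 | 437 | 102 | 103 |
| ST40 | 787 | 315 | 294 |
| ST38 | 955 | 695 | 561 |
| ST39 | 870 | 638 | 110 |

Columns: store plus the 3 distinct weekday values (Sun, Tue, Thu).
For example, row ST41 column Sun takes units_sold=437 from the long row (ST41, Sun).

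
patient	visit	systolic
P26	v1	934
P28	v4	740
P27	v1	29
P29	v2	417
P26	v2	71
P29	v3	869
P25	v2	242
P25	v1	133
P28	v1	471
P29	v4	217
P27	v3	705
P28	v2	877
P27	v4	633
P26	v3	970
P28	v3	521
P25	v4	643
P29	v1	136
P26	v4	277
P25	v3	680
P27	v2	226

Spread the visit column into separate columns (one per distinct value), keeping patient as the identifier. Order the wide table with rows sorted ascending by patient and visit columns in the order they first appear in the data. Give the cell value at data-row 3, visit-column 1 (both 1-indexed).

With rows sorted ascending by patient, row 3 is patient=P27. visit columns in first-appearance order: v1, v4, v2, v3; column 1 is v1.
Long rows with patient=P27, visit=v1: systolic = 29.

29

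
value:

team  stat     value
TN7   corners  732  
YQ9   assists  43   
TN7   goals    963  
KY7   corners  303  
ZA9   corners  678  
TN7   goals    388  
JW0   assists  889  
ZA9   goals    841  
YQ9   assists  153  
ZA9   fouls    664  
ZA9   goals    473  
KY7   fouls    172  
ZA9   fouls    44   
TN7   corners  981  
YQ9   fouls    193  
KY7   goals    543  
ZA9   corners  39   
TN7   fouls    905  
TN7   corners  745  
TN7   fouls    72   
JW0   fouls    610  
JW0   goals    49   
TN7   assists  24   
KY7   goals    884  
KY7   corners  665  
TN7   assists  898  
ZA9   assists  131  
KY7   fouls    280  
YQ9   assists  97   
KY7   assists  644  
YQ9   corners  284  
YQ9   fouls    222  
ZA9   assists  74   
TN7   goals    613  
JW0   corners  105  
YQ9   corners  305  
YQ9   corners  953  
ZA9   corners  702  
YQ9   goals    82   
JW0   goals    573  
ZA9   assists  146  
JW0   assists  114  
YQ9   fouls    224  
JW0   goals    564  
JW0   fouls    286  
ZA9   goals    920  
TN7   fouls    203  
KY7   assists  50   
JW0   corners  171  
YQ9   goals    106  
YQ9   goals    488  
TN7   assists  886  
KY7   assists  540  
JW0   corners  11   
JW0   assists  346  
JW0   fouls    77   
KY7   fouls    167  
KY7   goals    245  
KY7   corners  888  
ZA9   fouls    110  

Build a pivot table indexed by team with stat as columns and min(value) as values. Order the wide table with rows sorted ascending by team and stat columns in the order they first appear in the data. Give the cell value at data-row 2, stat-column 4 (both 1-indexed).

With rows sorted ascending by team, row 2 is team=KY7. stat columns in first-appearance order: corners, assists, goals, fouls; column 4 is fouls.
Long rows with team=KY7, stat=fouls: min(172, 280, 167) = 167.

167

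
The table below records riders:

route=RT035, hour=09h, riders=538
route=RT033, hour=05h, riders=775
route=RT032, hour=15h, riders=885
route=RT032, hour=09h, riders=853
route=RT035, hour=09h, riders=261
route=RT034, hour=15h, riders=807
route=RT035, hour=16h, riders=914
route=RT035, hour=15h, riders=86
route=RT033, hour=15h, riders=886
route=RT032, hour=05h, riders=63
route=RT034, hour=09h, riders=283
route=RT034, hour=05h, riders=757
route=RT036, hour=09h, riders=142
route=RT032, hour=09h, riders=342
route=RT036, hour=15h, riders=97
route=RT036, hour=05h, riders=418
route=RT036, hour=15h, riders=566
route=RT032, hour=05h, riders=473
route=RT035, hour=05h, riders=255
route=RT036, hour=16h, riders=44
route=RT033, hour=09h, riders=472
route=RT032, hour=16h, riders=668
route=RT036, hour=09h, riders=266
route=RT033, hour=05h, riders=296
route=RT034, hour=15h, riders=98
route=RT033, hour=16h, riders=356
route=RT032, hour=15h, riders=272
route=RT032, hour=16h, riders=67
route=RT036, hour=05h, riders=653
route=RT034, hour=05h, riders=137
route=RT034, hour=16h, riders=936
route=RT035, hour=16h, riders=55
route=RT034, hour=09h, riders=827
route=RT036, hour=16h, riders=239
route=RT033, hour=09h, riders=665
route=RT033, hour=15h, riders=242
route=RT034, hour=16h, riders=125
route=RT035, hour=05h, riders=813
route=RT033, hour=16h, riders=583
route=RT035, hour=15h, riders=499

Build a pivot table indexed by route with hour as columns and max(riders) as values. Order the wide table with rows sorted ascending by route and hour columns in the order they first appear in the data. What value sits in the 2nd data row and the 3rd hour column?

886

With rows sorted ascending by route, row 2 is route=RT033. hour columns in first-appearance order: 09h, 05h, 15h, 16h; column 3 is 15h.
Long rows with route=RT033, hour=15h: max(886, 242) = 886.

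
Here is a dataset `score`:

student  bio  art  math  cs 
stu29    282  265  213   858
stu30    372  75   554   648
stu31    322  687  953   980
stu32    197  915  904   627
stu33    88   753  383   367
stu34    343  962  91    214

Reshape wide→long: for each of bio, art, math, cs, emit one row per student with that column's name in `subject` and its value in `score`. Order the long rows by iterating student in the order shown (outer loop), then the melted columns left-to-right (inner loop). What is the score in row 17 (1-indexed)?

88

24 rows total (6 × 4). Row 17: index ⌊(17-1)/4⌋ = 4 into student → stu33; (17-1) mod 4 = 0 into the melted columns → bio.
So row 17 is (stu33, bio, 88); score = 88.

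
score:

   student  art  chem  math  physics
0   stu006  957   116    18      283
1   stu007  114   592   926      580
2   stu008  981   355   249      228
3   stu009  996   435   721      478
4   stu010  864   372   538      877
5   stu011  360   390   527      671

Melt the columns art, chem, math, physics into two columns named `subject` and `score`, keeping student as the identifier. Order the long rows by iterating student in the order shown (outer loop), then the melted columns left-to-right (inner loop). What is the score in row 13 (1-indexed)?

24 rows total (6 × 4). Row 13: index ⌊(13-1)/4⌋ = 3 into student → stu009; (13-1) mod 4 = 0 into the melted columns → art.
So row 13 is (stu009, art, 996); score = 996.

996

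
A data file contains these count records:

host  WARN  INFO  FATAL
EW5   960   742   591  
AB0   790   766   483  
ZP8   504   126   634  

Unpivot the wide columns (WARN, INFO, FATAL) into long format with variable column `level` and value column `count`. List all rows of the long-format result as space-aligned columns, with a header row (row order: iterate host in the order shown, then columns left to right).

Each (host, column) pair becomes one row: 3 × 3 = 9 rows.
For example, (EW5, WARN) → count=960.

host  level  count
EW5   WARN   960  
EW5   INFO   742  
EW5   FATAL  591  
AB0   WARN   790  
AB0   INFO   766  
AB0   FATAL  483  
ZP8   WARN   504  
ZP8   INFO   126  
ZP8   FATAL  634  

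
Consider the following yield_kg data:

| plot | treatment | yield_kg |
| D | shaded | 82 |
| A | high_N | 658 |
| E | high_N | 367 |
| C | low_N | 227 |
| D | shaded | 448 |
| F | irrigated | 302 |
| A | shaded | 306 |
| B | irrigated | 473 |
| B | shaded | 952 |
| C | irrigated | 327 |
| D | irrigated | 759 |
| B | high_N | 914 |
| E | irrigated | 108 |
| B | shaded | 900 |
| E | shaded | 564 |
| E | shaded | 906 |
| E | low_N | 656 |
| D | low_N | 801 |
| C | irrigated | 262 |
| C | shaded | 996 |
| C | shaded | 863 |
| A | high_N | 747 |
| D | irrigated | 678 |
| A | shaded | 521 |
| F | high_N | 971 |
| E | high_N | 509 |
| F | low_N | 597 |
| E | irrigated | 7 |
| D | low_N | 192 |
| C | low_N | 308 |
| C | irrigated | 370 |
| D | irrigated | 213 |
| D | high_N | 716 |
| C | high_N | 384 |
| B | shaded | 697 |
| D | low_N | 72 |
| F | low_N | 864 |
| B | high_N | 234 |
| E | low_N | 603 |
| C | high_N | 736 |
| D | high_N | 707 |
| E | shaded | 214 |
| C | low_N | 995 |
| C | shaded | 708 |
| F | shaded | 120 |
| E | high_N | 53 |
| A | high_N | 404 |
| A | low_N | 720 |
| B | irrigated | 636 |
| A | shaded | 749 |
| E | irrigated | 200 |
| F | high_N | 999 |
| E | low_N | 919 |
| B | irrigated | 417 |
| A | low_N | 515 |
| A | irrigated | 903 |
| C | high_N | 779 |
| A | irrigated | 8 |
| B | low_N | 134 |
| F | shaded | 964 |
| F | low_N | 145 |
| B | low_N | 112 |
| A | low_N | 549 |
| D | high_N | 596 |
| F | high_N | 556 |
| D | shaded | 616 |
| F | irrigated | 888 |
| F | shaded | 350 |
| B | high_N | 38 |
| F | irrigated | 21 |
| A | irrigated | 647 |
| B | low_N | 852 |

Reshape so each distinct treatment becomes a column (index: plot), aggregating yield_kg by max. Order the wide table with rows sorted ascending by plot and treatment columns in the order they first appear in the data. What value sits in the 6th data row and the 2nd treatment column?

999

With rows sorted ascending by plot, row 6 is plot=F. treatment columns in first-appearance order: shaded, high_N, low_N, irrigated; column 2 is high_N.
Long rows with plot=F, treatment=high_N: max(971, 999, 556) = 999.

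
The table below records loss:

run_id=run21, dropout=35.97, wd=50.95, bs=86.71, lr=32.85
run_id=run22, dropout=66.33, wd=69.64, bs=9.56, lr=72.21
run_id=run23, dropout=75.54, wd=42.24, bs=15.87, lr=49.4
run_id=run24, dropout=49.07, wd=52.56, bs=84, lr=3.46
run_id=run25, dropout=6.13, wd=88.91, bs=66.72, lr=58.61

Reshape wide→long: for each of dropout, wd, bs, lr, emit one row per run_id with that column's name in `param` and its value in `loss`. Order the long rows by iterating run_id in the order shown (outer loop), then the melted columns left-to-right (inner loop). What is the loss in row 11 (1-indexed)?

15.87

20 rows total (5 × 4). Row 11: index ⌊(11-1)/4⌋ = 2 into run_id → run23; (11-1) mod 4 = 2 into the melted columns → bs.
So row 11 is (run23, bs, 15.87); loss = 15.87.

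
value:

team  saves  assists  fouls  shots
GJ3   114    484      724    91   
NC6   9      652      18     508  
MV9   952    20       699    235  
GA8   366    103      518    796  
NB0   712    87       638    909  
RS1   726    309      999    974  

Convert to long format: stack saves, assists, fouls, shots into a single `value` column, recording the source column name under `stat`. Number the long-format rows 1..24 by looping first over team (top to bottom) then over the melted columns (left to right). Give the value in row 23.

24 rows total (6 × 4). Row 23: index ⌊(23-1)/4⌋ = 5 into team → RS1; (23-1) mod 4 = 2 into the melted columns → fouls.
So row 23 is (RS1, fouls, 999); value = 999.

999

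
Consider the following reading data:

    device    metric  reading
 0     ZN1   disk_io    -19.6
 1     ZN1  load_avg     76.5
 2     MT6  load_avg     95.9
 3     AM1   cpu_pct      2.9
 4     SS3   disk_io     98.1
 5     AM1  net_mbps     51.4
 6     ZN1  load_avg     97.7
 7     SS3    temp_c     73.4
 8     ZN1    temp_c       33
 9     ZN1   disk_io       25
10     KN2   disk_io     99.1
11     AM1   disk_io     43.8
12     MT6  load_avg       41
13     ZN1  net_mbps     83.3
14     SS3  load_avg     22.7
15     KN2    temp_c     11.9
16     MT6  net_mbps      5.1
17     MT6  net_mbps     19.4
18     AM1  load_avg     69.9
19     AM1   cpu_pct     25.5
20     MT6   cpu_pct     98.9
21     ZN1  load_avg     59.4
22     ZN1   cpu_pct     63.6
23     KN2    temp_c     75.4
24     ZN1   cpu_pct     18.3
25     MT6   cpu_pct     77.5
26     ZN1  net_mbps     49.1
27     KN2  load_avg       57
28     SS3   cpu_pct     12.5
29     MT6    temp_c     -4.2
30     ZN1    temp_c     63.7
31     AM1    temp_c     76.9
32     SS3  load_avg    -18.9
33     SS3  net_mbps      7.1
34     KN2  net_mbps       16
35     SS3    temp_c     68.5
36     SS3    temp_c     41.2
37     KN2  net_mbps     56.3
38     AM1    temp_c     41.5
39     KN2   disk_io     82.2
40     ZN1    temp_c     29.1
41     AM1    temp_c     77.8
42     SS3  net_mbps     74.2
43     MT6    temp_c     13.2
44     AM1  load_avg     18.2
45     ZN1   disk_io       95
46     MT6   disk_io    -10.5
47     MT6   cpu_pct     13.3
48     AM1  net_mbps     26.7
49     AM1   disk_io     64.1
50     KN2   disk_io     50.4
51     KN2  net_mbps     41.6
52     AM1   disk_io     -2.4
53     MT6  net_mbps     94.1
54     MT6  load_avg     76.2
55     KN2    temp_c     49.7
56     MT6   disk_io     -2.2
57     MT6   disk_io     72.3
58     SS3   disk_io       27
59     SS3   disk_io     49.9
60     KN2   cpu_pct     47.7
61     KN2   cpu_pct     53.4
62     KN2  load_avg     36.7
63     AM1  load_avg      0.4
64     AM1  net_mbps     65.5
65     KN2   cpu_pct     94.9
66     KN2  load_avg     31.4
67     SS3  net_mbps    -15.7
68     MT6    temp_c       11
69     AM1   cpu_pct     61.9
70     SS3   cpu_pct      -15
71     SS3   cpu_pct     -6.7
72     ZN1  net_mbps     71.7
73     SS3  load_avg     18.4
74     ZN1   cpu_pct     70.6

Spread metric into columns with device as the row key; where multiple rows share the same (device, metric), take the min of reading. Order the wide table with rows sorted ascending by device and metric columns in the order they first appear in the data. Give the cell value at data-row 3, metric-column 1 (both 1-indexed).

-10.5

With rows sorted ascending by device, row 3 is device=MT6. metric columns in first-appearance order: disk_io, load_avg, cpu_pct, net_mbps, temp_c; column 1 is disk_io.
Long rows with device=MT6, metric=disk_io: min(-10.5, -2.2, 72.3) = -10.5.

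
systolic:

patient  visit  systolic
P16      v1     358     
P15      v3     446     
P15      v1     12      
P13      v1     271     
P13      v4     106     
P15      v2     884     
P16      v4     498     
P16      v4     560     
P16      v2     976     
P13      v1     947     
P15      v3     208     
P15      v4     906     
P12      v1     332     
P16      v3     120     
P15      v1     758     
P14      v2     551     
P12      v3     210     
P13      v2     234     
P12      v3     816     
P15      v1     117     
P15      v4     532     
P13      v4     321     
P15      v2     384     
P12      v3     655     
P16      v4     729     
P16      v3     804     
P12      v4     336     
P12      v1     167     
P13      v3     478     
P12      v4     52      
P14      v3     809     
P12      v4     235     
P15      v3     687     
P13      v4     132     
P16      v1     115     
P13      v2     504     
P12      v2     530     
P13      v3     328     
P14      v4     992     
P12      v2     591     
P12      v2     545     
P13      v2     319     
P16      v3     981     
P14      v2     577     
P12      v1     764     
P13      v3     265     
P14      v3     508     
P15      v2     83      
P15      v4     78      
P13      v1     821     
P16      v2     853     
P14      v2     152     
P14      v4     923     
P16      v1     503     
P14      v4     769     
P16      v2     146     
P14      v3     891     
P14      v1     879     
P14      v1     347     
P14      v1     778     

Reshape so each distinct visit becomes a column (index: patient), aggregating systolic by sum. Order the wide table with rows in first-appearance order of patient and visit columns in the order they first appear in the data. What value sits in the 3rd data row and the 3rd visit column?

559

With rows in first-appearance order of patient, row 3 is patient=P13. visit columns in first-appearance order: v1, v3, v4, v2; column 3 is v4.
Long rows with patient=P13, visit=v4: 106 + 321 + 132 = 559.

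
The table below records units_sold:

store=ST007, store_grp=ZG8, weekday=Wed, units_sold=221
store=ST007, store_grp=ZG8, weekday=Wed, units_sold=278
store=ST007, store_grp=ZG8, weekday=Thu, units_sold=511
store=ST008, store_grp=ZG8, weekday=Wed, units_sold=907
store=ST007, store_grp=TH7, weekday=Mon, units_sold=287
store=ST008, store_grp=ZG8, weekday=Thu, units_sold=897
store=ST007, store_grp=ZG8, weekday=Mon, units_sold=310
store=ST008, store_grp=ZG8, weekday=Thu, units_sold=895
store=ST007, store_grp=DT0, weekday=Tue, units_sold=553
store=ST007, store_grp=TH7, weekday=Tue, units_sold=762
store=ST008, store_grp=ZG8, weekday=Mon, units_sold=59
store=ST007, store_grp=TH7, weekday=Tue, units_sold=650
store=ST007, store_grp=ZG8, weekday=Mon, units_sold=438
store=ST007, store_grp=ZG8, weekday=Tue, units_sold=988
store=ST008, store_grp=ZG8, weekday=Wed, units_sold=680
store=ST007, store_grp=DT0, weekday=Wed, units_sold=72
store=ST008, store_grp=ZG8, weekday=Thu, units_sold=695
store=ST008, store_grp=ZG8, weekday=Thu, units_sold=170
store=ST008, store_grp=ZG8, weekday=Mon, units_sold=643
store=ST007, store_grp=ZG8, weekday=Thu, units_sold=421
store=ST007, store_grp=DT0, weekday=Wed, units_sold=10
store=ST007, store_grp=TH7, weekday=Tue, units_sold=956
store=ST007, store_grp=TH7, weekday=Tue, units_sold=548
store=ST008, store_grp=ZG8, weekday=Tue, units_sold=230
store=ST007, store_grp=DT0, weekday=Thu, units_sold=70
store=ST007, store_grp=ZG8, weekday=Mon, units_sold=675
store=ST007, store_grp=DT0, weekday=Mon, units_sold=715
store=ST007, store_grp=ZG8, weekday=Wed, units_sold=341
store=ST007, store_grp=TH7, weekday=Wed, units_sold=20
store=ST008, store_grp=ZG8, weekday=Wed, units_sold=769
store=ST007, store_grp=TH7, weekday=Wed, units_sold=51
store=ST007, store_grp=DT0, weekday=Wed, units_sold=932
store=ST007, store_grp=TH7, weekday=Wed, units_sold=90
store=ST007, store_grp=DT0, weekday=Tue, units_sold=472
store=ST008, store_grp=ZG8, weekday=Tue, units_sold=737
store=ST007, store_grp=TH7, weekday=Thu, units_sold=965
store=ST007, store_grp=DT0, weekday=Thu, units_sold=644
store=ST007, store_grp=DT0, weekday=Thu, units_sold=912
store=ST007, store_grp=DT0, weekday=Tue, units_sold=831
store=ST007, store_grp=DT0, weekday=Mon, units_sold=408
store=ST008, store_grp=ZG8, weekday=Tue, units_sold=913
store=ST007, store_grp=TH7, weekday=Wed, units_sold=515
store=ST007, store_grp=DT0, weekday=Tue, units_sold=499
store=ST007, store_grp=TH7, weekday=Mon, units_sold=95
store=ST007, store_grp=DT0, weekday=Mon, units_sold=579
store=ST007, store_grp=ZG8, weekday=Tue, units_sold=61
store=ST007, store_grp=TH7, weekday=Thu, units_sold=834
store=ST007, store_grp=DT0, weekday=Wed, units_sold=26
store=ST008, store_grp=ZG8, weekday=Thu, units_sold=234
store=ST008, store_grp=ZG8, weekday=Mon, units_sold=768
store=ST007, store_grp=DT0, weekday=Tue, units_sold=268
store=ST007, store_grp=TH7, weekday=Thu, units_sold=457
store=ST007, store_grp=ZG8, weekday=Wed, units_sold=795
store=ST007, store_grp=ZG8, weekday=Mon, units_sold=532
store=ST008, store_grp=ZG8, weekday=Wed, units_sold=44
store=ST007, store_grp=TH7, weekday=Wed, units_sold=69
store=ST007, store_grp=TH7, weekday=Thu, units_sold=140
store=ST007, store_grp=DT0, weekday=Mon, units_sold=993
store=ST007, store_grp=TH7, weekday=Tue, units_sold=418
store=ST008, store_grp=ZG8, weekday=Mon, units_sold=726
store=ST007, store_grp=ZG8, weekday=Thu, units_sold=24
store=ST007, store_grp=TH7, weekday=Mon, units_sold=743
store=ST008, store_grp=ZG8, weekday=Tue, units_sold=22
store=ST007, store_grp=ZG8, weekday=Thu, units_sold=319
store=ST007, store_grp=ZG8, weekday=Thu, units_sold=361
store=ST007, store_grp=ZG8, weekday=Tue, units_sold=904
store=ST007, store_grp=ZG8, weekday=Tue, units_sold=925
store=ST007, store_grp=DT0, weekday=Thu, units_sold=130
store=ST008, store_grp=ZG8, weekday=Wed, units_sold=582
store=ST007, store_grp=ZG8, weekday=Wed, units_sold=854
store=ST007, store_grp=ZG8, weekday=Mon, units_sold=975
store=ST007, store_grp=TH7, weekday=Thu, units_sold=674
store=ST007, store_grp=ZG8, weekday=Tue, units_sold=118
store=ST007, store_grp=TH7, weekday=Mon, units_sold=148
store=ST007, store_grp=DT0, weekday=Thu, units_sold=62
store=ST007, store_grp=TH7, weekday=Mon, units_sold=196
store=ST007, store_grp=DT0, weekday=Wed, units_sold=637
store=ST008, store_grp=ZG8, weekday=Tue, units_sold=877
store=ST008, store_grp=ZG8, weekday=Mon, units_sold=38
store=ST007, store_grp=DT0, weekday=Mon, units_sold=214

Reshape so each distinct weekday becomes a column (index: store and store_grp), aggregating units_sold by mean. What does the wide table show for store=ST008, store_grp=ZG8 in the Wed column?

596.40

Rows with store=ST008, store_grp=ZG8 and weekday=Wed: units_sold values are 907, 680, 769, 44, 582.
(907 + 680 + 769 + 44 + 582) / 5 = 596.40.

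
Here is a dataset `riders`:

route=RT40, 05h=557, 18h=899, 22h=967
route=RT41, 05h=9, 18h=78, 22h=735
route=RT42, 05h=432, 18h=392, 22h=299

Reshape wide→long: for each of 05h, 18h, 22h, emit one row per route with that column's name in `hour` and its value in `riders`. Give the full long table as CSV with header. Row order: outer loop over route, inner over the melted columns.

Each (route, column) pair becomes one row: 3 × 3 = 9 rows.
For example, (RT40, 05h) → riders=557.

route,hour,riders
RT40,05h,557
RT40,18h,899
RT40,22h,967
RT41,05h,9
RT41,18h,78
RT41,22h,735
RT42,05h,432
RT42,18h,392
RT42,22h,299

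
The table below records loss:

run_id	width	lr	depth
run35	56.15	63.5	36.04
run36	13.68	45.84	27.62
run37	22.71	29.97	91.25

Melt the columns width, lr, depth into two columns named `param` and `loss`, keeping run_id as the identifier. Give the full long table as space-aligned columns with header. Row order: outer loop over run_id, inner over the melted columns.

Each (run_id, column) pair becomes one row: 3 × 3 = 9 rows.
For example, (run35, width) → loss=56.15.

run_id  param  loss 
run35   width  56.15
run35   lr     63.5 
run35   depth  36.04
run36   width  13.68
run36   lr     45.84
run36   depth  27.62
run37   width  22.71
run37   lr     29.97
run37   depth  91.25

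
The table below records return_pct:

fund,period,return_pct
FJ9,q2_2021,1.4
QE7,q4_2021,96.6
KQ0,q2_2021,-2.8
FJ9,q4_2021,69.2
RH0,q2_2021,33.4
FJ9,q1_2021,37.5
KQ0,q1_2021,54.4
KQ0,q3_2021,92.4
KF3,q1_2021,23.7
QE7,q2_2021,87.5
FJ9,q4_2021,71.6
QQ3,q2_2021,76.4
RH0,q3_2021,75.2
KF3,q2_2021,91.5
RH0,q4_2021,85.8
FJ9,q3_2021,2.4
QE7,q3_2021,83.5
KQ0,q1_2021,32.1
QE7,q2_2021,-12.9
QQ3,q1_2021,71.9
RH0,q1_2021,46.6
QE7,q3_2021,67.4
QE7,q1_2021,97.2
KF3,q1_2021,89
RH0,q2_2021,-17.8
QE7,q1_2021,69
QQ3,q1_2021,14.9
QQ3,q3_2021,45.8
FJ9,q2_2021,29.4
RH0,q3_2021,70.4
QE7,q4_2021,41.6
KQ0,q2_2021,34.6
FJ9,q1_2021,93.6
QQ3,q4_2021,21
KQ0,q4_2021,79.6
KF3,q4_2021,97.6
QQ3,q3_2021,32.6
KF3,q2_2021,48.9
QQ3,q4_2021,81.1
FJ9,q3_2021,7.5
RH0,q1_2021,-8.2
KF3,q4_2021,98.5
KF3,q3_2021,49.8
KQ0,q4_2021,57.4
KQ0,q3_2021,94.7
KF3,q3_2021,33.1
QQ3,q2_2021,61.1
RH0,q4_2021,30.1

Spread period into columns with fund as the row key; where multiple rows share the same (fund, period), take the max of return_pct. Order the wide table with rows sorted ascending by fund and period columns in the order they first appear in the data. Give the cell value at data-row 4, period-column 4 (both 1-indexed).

83.5

With rows sorted ascending by fund, row 4 is fund=QE7. period columns in first-appearance order: q2_2021, q4_2021, q1_2021, q3_2021; column 4 is q3_2021.
Long rows with fund=QE7, period=q3_2021: max(83.5, 67.4) = 83.5.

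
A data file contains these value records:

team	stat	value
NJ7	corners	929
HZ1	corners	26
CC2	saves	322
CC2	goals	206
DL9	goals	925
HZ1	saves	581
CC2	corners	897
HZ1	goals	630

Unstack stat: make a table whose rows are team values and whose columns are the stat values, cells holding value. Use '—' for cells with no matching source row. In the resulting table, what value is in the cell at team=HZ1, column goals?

The long row with team=HZ1, stat=goals has value=630.

630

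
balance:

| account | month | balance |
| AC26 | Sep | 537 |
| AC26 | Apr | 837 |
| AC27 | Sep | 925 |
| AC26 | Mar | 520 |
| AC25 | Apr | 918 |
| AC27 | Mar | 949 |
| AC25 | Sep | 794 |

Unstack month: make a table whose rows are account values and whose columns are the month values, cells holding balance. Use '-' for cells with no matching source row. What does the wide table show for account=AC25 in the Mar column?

No long-format row has account=AC25 and month=Mar, so the cell is -.

-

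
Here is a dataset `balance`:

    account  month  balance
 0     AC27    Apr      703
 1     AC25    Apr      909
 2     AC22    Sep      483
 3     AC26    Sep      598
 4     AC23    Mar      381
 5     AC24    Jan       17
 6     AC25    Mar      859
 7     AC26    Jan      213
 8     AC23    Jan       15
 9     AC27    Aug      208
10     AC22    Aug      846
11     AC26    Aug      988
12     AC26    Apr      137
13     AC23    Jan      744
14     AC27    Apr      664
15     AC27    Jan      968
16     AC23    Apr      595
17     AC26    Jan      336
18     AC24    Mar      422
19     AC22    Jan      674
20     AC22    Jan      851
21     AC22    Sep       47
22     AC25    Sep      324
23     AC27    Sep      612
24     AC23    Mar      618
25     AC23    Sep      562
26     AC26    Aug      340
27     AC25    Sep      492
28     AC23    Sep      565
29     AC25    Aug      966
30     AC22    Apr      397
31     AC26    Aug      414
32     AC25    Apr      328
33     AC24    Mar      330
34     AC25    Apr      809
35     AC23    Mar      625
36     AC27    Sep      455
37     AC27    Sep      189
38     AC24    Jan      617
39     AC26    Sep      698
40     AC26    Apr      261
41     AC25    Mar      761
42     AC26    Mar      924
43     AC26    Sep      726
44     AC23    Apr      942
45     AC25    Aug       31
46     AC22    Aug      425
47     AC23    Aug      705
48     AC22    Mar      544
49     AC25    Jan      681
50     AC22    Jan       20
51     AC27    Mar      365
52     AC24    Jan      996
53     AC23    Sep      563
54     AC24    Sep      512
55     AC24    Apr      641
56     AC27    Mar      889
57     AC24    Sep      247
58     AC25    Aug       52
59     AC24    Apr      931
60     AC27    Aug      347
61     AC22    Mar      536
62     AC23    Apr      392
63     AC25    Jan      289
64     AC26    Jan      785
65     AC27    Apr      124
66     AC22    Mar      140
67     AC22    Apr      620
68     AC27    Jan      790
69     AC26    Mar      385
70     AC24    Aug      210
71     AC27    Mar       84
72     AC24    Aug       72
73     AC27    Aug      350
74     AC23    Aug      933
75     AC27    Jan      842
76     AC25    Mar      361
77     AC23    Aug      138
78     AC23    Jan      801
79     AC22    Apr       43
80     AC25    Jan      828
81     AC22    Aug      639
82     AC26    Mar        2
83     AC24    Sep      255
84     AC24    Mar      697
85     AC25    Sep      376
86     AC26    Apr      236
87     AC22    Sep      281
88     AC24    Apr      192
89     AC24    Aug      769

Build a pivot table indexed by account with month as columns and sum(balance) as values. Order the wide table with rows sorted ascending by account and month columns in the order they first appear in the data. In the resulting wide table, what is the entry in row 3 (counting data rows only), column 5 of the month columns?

With rows sorted ascending by account, row 3 is account=AC24. month columns in first-appearance order: Apr, Sep, Mar, Jan, Aug; column 5 is Aug.
Long rows with account=AC24, month=Aug: 210 + 72 + 769 = 1051.

1051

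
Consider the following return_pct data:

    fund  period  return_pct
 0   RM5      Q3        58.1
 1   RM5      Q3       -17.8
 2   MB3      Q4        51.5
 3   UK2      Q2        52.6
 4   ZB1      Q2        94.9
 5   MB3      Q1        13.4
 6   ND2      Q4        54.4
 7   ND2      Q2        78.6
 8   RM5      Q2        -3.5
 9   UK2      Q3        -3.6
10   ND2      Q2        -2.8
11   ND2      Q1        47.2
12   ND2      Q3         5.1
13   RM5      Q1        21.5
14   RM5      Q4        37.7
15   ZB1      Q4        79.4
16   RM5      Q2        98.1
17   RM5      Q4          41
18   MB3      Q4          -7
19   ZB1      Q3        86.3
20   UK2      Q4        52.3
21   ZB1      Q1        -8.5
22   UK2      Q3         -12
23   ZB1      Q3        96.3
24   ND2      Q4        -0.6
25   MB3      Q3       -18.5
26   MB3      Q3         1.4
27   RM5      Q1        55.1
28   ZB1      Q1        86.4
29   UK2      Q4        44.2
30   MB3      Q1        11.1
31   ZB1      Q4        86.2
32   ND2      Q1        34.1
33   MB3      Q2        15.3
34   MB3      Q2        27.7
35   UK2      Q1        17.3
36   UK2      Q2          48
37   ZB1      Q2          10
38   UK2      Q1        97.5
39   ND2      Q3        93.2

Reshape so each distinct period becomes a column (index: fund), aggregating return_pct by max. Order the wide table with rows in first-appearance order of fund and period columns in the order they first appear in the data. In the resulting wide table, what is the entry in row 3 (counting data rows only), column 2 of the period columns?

With rows in first-appearance order of fund, row 3 is fund=UK2. period columns in first-appearance order: Q3, Q4, Q2, Q1; column 2 is Q4.
Long rows with fund=UK2, period=Q4: max(52.3, 44.2) = 52.3.

52.3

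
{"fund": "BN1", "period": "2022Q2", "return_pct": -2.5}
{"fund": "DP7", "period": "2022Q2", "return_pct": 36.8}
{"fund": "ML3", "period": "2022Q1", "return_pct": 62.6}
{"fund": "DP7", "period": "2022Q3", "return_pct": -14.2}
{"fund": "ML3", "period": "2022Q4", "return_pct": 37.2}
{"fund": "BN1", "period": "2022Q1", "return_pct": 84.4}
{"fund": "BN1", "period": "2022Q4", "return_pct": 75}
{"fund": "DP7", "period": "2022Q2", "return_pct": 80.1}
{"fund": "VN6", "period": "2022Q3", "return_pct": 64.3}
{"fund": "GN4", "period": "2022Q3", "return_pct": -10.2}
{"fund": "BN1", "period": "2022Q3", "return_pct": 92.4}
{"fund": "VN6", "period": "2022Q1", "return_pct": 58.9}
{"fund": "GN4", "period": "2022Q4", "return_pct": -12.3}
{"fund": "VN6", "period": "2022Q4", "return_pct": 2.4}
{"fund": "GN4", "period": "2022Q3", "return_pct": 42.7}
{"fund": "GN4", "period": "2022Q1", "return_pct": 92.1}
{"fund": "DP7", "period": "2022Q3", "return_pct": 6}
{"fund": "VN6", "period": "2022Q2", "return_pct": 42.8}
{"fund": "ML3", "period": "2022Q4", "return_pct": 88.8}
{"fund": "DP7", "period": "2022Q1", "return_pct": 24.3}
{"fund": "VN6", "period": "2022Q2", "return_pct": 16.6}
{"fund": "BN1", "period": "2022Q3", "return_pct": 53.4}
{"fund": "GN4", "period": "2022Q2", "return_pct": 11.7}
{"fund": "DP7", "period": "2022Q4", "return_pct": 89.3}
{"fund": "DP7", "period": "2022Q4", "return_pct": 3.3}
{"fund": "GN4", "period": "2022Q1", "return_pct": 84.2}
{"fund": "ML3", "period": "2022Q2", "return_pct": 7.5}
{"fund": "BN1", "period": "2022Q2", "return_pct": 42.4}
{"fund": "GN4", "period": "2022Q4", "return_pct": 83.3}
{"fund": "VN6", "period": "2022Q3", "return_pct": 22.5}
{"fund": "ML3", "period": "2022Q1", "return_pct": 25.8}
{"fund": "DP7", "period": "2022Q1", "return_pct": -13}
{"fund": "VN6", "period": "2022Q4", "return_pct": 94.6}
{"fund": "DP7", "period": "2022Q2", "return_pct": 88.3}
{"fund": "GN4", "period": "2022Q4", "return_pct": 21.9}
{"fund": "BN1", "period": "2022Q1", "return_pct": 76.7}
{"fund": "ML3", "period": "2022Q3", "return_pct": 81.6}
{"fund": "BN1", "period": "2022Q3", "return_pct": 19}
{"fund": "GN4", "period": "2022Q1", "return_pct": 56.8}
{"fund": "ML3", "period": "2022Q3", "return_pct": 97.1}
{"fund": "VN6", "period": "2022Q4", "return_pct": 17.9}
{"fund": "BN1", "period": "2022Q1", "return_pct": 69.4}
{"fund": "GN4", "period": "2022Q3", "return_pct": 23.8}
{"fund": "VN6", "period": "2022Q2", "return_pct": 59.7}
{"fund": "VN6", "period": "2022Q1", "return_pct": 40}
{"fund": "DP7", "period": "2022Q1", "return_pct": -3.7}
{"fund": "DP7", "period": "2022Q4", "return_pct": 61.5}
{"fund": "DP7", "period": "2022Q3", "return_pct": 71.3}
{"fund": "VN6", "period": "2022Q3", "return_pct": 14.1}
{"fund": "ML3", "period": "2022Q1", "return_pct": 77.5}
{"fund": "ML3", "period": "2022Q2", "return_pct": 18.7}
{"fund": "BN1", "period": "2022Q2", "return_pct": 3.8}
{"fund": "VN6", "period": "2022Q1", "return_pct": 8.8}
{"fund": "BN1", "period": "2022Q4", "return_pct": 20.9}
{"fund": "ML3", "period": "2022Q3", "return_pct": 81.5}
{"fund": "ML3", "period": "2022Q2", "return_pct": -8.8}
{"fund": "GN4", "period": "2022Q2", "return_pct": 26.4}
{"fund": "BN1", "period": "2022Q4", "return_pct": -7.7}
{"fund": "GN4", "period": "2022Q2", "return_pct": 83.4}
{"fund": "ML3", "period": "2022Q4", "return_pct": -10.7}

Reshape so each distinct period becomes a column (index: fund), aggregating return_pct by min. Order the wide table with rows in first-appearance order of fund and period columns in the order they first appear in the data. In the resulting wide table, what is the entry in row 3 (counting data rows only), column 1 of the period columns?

-8.8

With rows in first-appearance order of fund, row 3 is fund=ML3. period columns in first-appearance order: 2022Q2, 2022Q1, 2022Q3, 2022Q4; column 1 is 2022Q2.
Long rows with fund=ML3, period=2022Q2: min(7.5, 18.7, -8.8) = -8.8.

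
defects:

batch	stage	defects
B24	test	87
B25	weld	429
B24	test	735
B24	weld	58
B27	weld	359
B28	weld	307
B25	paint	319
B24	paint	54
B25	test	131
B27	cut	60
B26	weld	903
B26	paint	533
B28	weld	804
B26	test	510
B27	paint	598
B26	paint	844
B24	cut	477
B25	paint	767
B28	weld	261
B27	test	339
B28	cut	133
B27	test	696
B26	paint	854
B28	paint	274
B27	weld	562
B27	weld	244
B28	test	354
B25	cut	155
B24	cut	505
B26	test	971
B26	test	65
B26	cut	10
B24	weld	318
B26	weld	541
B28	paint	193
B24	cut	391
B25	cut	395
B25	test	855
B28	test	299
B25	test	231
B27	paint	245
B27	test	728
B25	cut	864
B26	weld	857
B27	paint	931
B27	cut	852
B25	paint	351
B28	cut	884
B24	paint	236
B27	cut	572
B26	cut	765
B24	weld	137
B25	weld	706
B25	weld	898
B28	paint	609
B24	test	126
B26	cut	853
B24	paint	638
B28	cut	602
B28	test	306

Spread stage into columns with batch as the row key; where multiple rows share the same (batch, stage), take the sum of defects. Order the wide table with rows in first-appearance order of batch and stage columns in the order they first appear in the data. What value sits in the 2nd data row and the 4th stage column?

With rows in first-appearance order of batch, row 2 is batch=B25. stage columns in first-appearance order: test, weld, paint, cut; column 4 is cut.
Long rows with batch=B25, stage=cut: 155 + 395 + 864 = 1414.

1414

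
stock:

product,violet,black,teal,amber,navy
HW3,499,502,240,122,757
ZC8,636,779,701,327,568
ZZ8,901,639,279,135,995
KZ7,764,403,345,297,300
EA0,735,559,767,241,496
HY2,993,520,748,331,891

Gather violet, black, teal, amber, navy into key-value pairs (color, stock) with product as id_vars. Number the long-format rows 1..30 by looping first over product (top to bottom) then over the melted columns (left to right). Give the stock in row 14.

135

30 rows total (6 × 5). Row 14: index ⌊(14-1)/5⌋ = 2 into product → ZZ8; (14-1) mod 5 = 3 into the melted columns → amber.
So row 14 is (ZZ8, amber, 135); stock = 135.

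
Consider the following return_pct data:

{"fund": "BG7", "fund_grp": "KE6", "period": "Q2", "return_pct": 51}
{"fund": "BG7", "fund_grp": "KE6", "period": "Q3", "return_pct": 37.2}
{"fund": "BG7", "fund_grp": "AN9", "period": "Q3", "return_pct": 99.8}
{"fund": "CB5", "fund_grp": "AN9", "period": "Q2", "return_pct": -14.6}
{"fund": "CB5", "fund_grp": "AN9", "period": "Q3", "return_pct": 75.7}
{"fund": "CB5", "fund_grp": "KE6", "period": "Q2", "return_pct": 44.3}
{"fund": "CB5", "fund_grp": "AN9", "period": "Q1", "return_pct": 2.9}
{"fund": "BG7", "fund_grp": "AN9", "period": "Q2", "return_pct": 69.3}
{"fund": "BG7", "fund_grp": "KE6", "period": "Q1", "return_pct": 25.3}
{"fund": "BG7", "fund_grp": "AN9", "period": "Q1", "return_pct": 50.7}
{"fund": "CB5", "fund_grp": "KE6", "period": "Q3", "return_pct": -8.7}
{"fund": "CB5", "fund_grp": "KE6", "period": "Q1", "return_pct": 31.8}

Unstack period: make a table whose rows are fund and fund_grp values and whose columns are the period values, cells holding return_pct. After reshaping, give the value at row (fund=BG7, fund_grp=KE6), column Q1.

25.3

Wide layout: rows indexed by fund and fund_grp, columns are the 3 distinct period values (Q2, Q3, Q1).
Cell (fund=BG7, fund_grp=KE6, period=Q1) draws from the long row where fund=BG7, fund_grp=KE6 and period=Q1, which has return_pct=25.3.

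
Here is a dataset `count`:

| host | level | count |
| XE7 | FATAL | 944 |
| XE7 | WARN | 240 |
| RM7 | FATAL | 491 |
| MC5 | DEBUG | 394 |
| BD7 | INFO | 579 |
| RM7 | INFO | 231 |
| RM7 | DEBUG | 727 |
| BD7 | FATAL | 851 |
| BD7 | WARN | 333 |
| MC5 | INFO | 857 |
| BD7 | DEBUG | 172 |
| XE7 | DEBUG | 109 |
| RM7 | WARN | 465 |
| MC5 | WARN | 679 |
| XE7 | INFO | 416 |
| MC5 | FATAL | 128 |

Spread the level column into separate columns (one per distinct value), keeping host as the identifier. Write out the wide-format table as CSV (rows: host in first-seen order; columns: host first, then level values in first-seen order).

Columns: host plus the 4 distinct level values (FATAL, WARN, DEBUG, INFO).
For example, row XE7 column FATAL takes count=944 from the long row (XE7, FATAL).

host,FATAL,WARN,DEBUG,INFO
XE7,944,240,109,416
RM7,491,465,727,231
MC5,128,679,394,857
BD7,851,333,172,579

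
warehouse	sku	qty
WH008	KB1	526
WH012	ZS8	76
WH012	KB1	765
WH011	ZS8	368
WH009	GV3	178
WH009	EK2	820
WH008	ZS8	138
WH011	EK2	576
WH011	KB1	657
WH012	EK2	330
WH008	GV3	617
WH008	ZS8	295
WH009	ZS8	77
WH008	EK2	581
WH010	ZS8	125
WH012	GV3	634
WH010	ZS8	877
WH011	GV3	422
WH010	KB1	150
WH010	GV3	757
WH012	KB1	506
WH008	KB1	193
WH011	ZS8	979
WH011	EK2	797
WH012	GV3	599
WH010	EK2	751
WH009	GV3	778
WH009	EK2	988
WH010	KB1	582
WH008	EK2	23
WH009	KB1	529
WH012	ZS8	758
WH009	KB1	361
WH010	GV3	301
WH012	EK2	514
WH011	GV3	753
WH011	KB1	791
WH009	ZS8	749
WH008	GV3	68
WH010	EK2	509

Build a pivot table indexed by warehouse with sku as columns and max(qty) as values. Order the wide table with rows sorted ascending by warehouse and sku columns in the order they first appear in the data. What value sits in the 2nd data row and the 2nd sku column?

With rows sorted ascending by warehouse, row 2 is warehouse=WH009. sku columns in first-appearance order: KB1, ZS8, GV3, EK2; column 2 is ZS8.
Long rows with warehouse=WH009, sku=ZS8: max(77, 749) = 749.

749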